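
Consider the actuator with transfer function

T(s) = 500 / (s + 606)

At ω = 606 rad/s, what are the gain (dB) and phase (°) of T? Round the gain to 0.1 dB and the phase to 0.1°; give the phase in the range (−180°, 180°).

-4.7 dB, -45.0°

Substitute s = j606:
Numerator: 500 = 500 + j0
Denominator: (j606) + 606 = 606 + j606
|N| = √(500² + 0²) ≈ 500, ∠N ≈ 0.00°
|D| = √(606² + 606²) ≈ 857.01, ∠D ≈ 45.00°
|T| = 500 / 857.01 ≈ 0.58342
Gain = 20 log₁₀(0.58342) ≈ -4.68 dB
∠T = 0.00° − 45.00° = -45.00°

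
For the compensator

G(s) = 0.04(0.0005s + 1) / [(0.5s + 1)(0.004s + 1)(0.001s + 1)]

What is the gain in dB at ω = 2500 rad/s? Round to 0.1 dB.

At ω = 2500 rad/s:
zero (1 + j2500·0.0005) = 1 + j1.25 → |·| ≈ 1.6008, ∠ ≈ 51.34°
pole (1 + j2500·0.5) = 1 + j1250 → |·| ≈ 1250, ∠ ≈ 89.95°
pole (1 + j2500·0.004) = 1 + j10 → |·| ≈ 10.05, ∠ ≈ 84.29°
pole (1 + j2500·0.001) = 1 + j2.5 → |·| ≈ 2.6926, ∠ ≈ 68.20°
|G| = 0.04 · 1.6008 / (1250 · 10.05 · 2.6926) ≈ 1.893e-06
Gain = 20 log₁₀(1.893e-06) ≈ -114.46 dB

-114.5 dB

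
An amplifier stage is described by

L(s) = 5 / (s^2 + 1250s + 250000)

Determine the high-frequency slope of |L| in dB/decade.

Each pole contributes −20 dB/decade at high frequency; each zero contributes +20 dB/decade.
Net: 0 zero(s) − 2 pole(s) → -40 dB/decade.

-40 dB/decade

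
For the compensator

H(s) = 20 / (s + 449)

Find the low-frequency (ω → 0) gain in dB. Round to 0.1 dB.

H(0) = 20 / (449) ≈ 0.044543
20 log₁₀(0.044543) ≈ -27.02 dB

-27.0 dB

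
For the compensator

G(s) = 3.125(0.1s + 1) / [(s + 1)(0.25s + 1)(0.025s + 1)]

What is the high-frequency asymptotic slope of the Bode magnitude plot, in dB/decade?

-40 dB/decade

Each pole contributes −20 dB/decade at high frequency; each zero contributes +20 dB/decade.
Net: 1 zero(s) − 3 pole(s) → -40 dB/decade.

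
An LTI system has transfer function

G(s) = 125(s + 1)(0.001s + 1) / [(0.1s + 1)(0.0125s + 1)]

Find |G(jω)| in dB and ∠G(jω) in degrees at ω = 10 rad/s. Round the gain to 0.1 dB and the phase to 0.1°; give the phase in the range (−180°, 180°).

58.9 dB, 32.7°

At ω = 10 rad/s:
zero (1 + j10·1) = 1 + j10 → |·| ≈ 10.05, ∠ ≈ 84.29°
zero (1 + j10·0.001) = 1 + j0.01 → |·| ≈ 1, ∠ ≈ 0.57°
pole (1 + j10·0.1) = 1 + j1 → |·| ≈ 1.4142, ∠ ≈ 45.00°
pole (1 + j10·0.0125) = 1 + j0.125 → |·| ≈ 1.0078, ∠ ≈ 7.13°
|G| = 125 · 10.05 · 1 / (1.4142 · 1.0078) ≈ 881.44
Gain = 20 log₁₀(881.44) ≈ 58.90 dB
∠G = (84.29° + 0.57°) − (45.00° + 7.13°) = 32.73°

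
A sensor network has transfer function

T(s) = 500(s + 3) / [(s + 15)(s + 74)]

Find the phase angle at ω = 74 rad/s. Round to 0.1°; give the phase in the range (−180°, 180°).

At s = jω = j74:
zero (s+3): 3 + j74 → |·| = √(3²+74²) = √5485 ≈ 74.061, ∠ = arctan(74/3) ≈ 87.68°
pole (s+15): 15 + j74 → |·| = √(15²+74²) = √5701 ≈ 75.505, ∠ = arctan(74/15) ≈ 78.54°
pole (s+74): 74 + j74 → |·| = √(74²+74²) = √10952 ≈ 104.65, ∠ = arctan(74/74) ≈ 45.00°
∠T = 87.68° − 123.54° = -35.86°

-35.9°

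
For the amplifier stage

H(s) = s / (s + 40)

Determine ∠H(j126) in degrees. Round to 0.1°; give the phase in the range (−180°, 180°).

At s = jω = j126:
zero at origin: s = j126 → |·| = 126, ∠ = 90.00°
pole (s+40): 40 + j126 → |·| = √(40²+126²) = √17476 ≈ 132.2, ∠ = arctan(126/40) ≈ 72.39°
∠H = 90.00° − 72.39° = 17.61°

17.6°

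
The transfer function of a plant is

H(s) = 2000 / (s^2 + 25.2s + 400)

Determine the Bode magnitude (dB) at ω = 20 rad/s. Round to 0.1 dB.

At s = jω = j20:
quadratic: (j20)² + 25.2·j20 + 400 = 0 + j504 → |·| ≈ 504, ∠ ≈ 90.00°
|H| = 2000 / 504 ≈ 3.9683
Gain = 20 log₁₀(3.9683) ≈ 11.97 dB

12.0 dB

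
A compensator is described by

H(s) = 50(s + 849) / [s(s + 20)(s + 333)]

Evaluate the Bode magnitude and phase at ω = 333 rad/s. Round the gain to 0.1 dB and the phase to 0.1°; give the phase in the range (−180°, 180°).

At s = jω = j333:
zero (s+849): 849 + j333 → |·| = √(849²+333²) = √831690 ≈ 911.97, ∠ = arctan(333/849) ≈ 21.42°
pole (s+20): 20 + j333 → |·| = √(20²+333²) = √111289 ≈ 333.6, ∠ = arctan(333/20) ≈ 86.56°
pole (s+333): 333 + j333 → |·| = √(333²+333²) = √221778 ≈ 470.93, ∠ = arctan(333/333) ≈ 45.00°
pole at origin: |s| = 333, ∠ = 90.00° (in denominator)
|H| = 50 · 911.97 / 5.2315e+07 ≈ 0.00087161
Gain = 20 log₁₀(0.00087161) ≈ -61.19 dB
∠H = 21.42° − 221.56° = -200.14° ≡ 159.86° (principal value)

-61.2 dB, 159.9°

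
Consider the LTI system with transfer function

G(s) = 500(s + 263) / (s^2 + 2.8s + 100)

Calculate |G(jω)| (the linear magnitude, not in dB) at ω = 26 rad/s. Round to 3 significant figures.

At s = jω = j26:
zero (s+263): 263 + j26 → |·| = √(263²+26²) = √69845 ≈ 264.28, ∠ = arctan(26/263) ≈ 5.65°
quadratic: (j26)² + 2.8·j26 + 100 = -576 + j72.8 → |·| ≈ 580.58, ∠ ≈ 172.80°
|G| = 500 · 264.28 / 580.58 ≈ 227.6

228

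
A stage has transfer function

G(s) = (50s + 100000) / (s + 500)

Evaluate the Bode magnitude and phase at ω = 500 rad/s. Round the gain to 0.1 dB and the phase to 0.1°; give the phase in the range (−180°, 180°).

Substitute s = j500:
Numerator: 50(j500) + 100000 = 100000 + j25000
Denominator: (j500) + 500 = 500 + j500
|N| = √(100000² + 25000²) ≈ 1.0308e+05, ∠N ≈ 14.04°
|D| = √(500² + 500²) ≈ 707.11, ∠D ≈ 45.00°
|G| = 1.0308e+05 / 707.11 ≈ 145.78
Gain = 20 log₁₀(145.78) ≈ 43.27 dB
∠G = 14.04° − 45.00° = -30.96°

43.3 dB, -31.0°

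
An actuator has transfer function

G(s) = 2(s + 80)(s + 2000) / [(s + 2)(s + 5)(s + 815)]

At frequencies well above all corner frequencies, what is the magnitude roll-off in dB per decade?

Each pole contributes −20 dB/decade at high frequency; each zero contributes +20 dB/decade.
Net: 2 zero(s) − 3 pole(s) → -20 dB/decade.

-20 dB/decade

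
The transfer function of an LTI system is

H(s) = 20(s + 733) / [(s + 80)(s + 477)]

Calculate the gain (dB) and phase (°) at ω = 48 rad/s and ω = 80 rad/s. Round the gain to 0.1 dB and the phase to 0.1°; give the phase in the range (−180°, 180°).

ω = 48: -9.7 dB, -33.0°; ω = 80: -11.4 dB, -48.3°

At s = jω = j48:
zero (s+733): 733 + j48 → |·| = √(733²+48²) = √539593 ≈ 734.57, ∠ = arctan(48/733) ≈ 3.75°
pole (s+80): 80 + j48 → |·| = √(80²+48²) = √8704 ≈ 93.295, ∠ = arctan(48/80) ≈ 30.96°
pole (s+477): 477 + j48 → |·| = √(477²+48²) = √229833 ≈ 479.41, ∠ = arctan(48/477) ≈ 5.75°
|H| = 20 · 734.57 / 44727 ≈ 0.32847
Gain = 20 log₁₀(0.32847) ≈ -9.67 dB
∠H = 3.75° − 36.71° = -32.96°

At s = jω = j80:
zero (s+733): 733 + j80 → |·| = √(733²+80²) = √543689 ≈ 737.35, ∠ = arctan(80/733) ≈ 6.23°
pole (s+80): 80 + j80 → |·| = √(80²+80²) = √12800 ≈ 113.14, ∠ = arctan(80/80) ≈ 45.00°
pole (s+477): 477 + j80 → |·| = √(477²+80²) = √233929 ≈ 483.66, ∠ = arctan(80/477) ≈ 9.52°
|H| = 20 · 737.35 / 54721 ≈ 0.26949
Gain = 20 log₁₀(0.26949) ≈ -11.39 dB
∠H = 6.23° − 54.52° = -48.29°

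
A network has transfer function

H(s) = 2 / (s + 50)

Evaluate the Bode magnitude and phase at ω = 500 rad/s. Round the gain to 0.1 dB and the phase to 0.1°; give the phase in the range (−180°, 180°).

At s = jω = j500:
pole (s+50): 50 + j500 → |·| = √(50²+500²) = √252500 ≈ 502.49, ∠ = arctan(500/50) ≈ 84.29°
|H| = 2 / 502.49 ≈ 0.0039802
Gain = 20 log₁₀(0.0039802) ≈ -48.00 dB
∠H = 0.00° − 84.29° = -84.29°

-48.0 dB, -84.3°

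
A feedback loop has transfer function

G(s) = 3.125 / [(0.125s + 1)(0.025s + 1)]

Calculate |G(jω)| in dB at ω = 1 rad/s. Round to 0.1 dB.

At ω = 1 rad/s:
pole (1 + j1·0.125) = 1 + j0.125 → |·| ≈ 1.0078, ∠ ≈ 7.13°
pole (1 + j1·0.025) = 1 + j0.025 → |·| ≈ 1.0003, ∠ ≈ 1.43°
|G| = 3.125 · 1 / (1.0078 · 1.0003) ≈ 3.0999
Gain = 20 log₁₀(3.0999) ≈ 9.83 dB

9.8 dB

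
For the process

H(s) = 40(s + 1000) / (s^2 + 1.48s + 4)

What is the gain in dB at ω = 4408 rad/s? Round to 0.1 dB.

At s = jω = j4408:
zero (s+1000): 1000 + j4408 → |·| = √(1000²+4408²) = √20430464 ≈ 4520, ∠ = arctan(4408/1000) ≈ 77.22°
quadratic: (j4408)² + 1.48·j4408 + 4 = -19430460 + j6523.84 → |·| ≈ 1.943e+07, ∠ ≈ 179.98°
|H| = 40 · 4520 / 1.943e+07 ≈ 0.0093052
Gain = 20 log₁₀(0.0093052) ≈ -40.63 dB

-40.6 dB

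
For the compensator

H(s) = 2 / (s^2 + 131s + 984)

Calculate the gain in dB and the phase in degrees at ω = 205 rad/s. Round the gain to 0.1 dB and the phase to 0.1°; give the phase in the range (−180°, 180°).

-87.8 dB, -146.8°

Substitute s = j205:
Numerator: 2 = 2 + j0
Denominator: (j205)^2 + 131(j205) + 984 = -41041 + j26855
|N| = √(2² + 0²) ≈ 2, ∠N ≈ 0.00°
|D| = √(41041² + 26855²) ≈ 49046, ∠D ≈ 146.80°
|H| = 2 / 49046 ≈ 4.0778e-05
Gain = 20 log₁₀(4.0778e-05) ≈ -87.79 dB
∠H = 0.00° − 146.80° = -146.80°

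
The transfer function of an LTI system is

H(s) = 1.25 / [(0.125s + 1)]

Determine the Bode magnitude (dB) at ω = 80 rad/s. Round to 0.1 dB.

At ω = 80 rad/s:
pole (1 + j80·0.125) = 1 + j10 → |·| ≈ 10.05, ∠ ≈ 84.29°
|H| = 1.25 · 1 / (10.05) ≈ 0.12438
Gain = 20 log₁₀(0.12438) ≈ -18.10 dB

-18.1 dB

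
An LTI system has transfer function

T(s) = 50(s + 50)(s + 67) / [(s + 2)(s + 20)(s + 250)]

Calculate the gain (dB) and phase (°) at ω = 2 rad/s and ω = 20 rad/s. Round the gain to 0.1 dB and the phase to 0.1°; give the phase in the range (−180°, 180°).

ω = 2: 21.4 dB, -47.2°; ω = 20: 2.4 dB, -95.4°

At s = jω = j2:
zero (s+50): 50 + j2 → |·| = √(50²+2²) = √2504 ≈ 50.04, ∠ = arctan(2/50) ≈ 2.29°
zero (s+67): 67 + j2 → |·| = √(67²+2²) = √4493 ≈ 67.03, ∠ = arctan(2/67) ≈ 1.71°
pole (s+2): 2 + j2 → |·| = √(2²+2²) = √8 ≈ 2.8284, ∠ = arctan(2/2) ≈ 45.00°
pole (s+20): 20 + j2 → |·| = √(20²+2²) = √404 ≈ 20.1, ∠ = arctan(2/20) ≈ 5.71°
pole (s+250): 250 + j2 → |·| = √(250²+2²) = √62504 ≈ 250.01, ∠ = arctan(2/250) ≈ 0.46°
|T| = 50 · 3354.2 / 14213 ≈ 11.8
Gain = 20 log₁₀(11.8) ≈ 21.44 dB
∠T = 4.00° − 51.17° = -47.17°

At s = jω = j20:
zero (s+50): 50 + j20 → |·| = √(50²+20²) = √2900 ≈ 53.852, ∠ = arctan(20/50) ≈ 21.80°
zero (s+67): 67 + j20 → |·| = √(67²+20²) = √4889 ≈ 69.921, ∠ = arctan(20/67) ≈ 16.62°
pole (s+2): 2 + j20 → |·| = √(2²+20²) = √404 ≈ 20.1, ∠ = arctan(20/2) ≈ 84.29°
pole (s+20): 20 + j20 → |·| = √(20²+20²) = √800 ≈ 28.284, ∠ = arctan(20/20) ≈ 45.00°
pole (s+250): 250 + j20 → |·| = √(250²+20²) = √62900 ≈ 250.8, ∠ = arctan(20/250) ≈ 4.57°
|T| = 50 · 3765.4 / 1.4258e+05 ≈ 1.3205
Gain = 20 log₁₀(1.3205) ≈ 2.41 dB
∠T = 38.42° − 133.86° = -95.44°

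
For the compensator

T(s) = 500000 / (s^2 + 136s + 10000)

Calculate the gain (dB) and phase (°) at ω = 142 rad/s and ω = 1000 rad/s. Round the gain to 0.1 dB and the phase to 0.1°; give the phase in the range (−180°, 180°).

At s = jω = j142:
quadratic: (j142)² + 136·j142 + 10000 = -10164 + j19312 → |·| ≈ 21823, ∠ ≈ 117.76°
|T| = 500000 / 21823 ≈ 22.912
Gain = 20 log₁₀(22.912) ≈ 27.20 dB
∠T = 0.00° − 117.76° = -117.76°

At s = jω = j1000:
quadratic: (j1000)² + 136·j1000 + 10000 = -990000 + j136000 → |·| ≈ 9.993e+05, ∠ ≈ 172.18°
|T| = 500000 / 9.993e+05 ≈ 0.50035
Gain = 20 log₁₀(0.50035) ≈ -6.01 dB
∠T = 0.00° − 172.18° = -172.18°

ω = 142: 27.2 dB, -117.8°; ω = 1000: -6.0 dB, -172.2°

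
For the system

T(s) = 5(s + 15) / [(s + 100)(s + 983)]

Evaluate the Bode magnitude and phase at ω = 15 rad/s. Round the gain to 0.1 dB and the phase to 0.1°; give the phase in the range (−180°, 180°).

At s = jω = j15:
zero (s+15): 15 + j15 → |·| = √(15²+15²) = √450 ≈ 21.213, ∠ = arctan(15/15) ≈ 45.00°
pole (s+100): 100 + j15 → |·| = √(100²+15²) = √10225 ≈ 101.12, ∠ = arctan(15/100) ≈ 8.53°
pole (s+983): 983 + j15 → |·| = √(983²+15²) = √966514 ≈ 983.11, ∠ = arctan(15/983) ≈ 0.87°
|T| = 5 · 21.213 / 99412 ≈ 0.0010669
Gain = 20 log₁₀(0.0010669) ≈ -59.44 dB
∠T = 45.00° − 9.40° = 35.60°

-59.4 dB, 35.6°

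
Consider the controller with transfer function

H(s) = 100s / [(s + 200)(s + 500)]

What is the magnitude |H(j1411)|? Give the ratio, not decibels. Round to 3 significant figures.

0.0661

At s = jω = j1411:
zero at origin: s = j1411 → |·| = 1411, ∠ = 90.00°
pole (s+200): 200 + j1411 → |·| = √(200²+1411²) = √2030921 ≈ 1425.1, ∠ = arctan(1411/200) ≈ 81.93°
pole (s+500): 500 + j1411 → |·| = √(500²+1411²) = √2240921 ≈ 1497, ∠ = arctan(1411/500) ≈ 70.49°
|H| = 100 · 1411 / 2.1334e+06 ≈ 0.066139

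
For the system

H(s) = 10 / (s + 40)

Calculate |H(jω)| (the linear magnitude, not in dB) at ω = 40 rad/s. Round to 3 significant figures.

0.177

At s = jω = j40:
pole (s+40): 40 + j40 → |·| = √(40²+40²) = √3200 ≈ 56.569, ∠ = arctan(40/40) ≈ 45.00°
|H| = 10 / 56.569 ≈ 0.17678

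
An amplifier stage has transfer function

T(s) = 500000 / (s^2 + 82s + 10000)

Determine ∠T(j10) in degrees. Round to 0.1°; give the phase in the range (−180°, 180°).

-4.7°

At s = jω = j10:
quadratic: (j10)² + 82·j10 + 10000 = 9900 + j820 → |·| ≈ 9933.9, ∠ ≈ 4.73°
∠T = 0.00° − 4.73° = -4.73°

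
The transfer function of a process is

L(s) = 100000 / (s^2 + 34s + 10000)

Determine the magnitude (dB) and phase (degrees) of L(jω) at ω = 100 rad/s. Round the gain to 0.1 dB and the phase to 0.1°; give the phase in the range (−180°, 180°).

At s = jω = j100:
quadratic: (j100)² + 34·j100 + 10000 = 0 + j3400 → |·| ≈ 3400, ∠ ≈ 90.00°
|L| = 100000 / 3400 ≈ 29.412
Gain = 20 log₁₀(29.412) ≈ 29.37 dB
∠L = 0.00° − 90.00° = -90.00°

29.4 dB, -90.0°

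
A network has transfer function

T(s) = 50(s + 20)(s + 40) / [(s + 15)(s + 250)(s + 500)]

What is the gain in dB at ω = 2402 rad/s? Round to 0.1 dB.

At s = jω = j2402:
zero (s+20): 20 + j2402 → |·| = √(20²+2402²) = √5770004 ≈ 2402.1, ∠ = arctan(2402/20) ≈ 89.52°
zero (s+40): 40 + j2402 → |·| = √(40²+2402²) = √5771204 ≈ 2402.3, ∠ = arctan(2402/40) ≈ 89.05°
pole (s+15): 15 + j2402 → |·| = √(15²+2402²) = √5769829 ≈ 2402, ∠ = arctan(2402/15) ≈ 89.64°
pole (s+250): 250 + j2402 → |·| = √(250²+2402²) = √5832104 ≈ 2415, ∠ = arctan(2402/250) ≈ 84.06°
pole (s+500): 500 + j2402 → |·| = √(500²+2402²) = √6019604 ≈ 2453.5, ∠ = arctan(2402/500) ≈ 78.24°
|T| = 50 · 5.7706e+06 / 1.4232e+10 ≈ 0.020273
Gain = 20 log₁₀(0.020273) ≈ -33.86 dB

-33.9 dB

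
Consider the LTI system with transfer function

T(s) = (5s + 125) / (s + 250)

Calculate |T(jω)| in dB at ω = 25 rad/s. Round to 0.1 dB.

-3.1 dB

Substitute s = j25:
Numerator: 5(j25) + 125 = 125 + j125
Denominator: (j25) + 250 = 250 + j25
|N| = √(125² + 125²) ≈ 176.78, ∠N ≈ 45.00°
|D| = √(250² + 25²) ≈ 251.25, ∠D ≈ 5.71°
|T| = 176.78 / 251.25 ≈ 0.7036
Gain = 20 log₁₀(0.7036) ≈ -3.05 dB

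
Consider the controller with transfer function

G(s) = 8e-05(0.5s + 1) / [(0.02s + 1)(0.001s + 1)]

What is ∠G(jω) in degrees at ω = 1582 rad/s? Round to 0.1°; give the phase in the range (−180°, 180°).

At ω = 1582 rad/s:
zero (1 + j1582·0.5) = 1 + j791 → |·| ≈ 791, ∠ ≈ 89.93°
pole (1 + j1582·0.02) = 1 + j31.64 → |·| ≈ 31.656, ∠ ≈ 88.19°
pole (1 + j1582·0.001) = 1 + j1.582 → |·| ≈ 1.8716, ∠ ≈ 57.70°
∠G = (89.93°) − (88.19° + 57.70°) = -55.96°

-56.0°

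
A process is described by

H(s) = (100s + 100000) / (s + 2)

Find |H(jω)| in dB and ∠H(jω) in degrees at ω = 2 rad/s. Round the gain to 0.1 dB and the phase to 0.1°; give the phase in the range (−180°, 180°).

Substitute s = j2:
Numerator: 100(j2) + 100000 = 100000 + j200
Denominator: (j2) + 2 = 2 + j2
|N| = √(100000² + 200²) ≈ 1e+05, ∠N ≈ 0.11°
|D| = √(2² + 2²) ≈ 2.8284, ∠D ≈ 45.00°
|H| = 1e+05 / 2.8284 ≈ 35356
Gain = 20 log₁₀(35356) ≈ 90.97 dB
∠H = 0.11° − 45.00° = -44.89°

91.0 dB, -44.9°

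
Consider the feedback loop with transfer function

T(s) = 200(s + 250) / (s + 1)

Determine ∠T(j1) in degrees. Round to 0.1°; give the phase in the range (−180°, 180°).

At s = jω = j1:
zero (s+250): 250 + j1 → |·| = √(250²+1²) = √62501 ≈ 250, ∠ = arctan(1/250) ≈ 0.23°
pole (s+1): 1 + j1 → |·| = √(1²+1²) = √2 ≈ 1.4142, ∠ = arctan(1/1) ≈ 45.00°
∠T = 0.23° − 45.00° = -44.77°

-44.8°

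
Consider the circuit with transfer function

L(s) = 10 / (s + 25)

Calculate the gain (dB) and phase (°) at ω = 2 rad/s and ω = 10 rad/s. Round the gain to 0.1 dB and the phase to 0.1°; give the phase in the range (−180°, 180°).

ω = 2: -8.0 dB, -4.6°; ω = 10: -8.6 dB, -21.8°

Substitute s = j2:
Numerator: 10 = 10 + j0
Denominator: (j2) + 25 = 25 + j2
|N| = √(10² + 0²) ≈ 10, ∠N ≈ 0.00°
|D| = √(25² + 2²) ≈ 25.08, ∠D ≈ 4.57°
|L| = 10 / 25.08 ≈ 0.39872
Gain = 20 log₁₀(0.39872) ≈ -7.99 dB
∠L = 0.00° − 4.57° = -4.57°

Substitute s = j10:
Numerator: 10 = 10 + j0
Denominator: (j10) + 25 = 25 + j10
|N| = √(10² + 0²) ≈ 10, ∠N ≈ 0.00°
|D| = √(25² + 10²) ≈ 26.926, ∠D ≈ 21.80°
|L| = 10 / 26.926 ≈ 0.37139
Gain = 20 log₁₀(0.37139) ≈ -8.60 dB
∠L = 0.00° − 21.80° = -21.80°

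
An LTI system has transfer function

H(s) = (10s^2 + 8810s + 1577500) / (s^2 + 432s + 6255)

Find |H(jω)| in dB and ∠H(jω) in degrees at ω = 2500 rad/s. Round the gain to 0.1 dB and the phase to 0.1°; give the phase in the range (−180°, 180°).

Substitute s = j2500:
Numerator: 10(j2500)^2 + 8810(j2500) + 1577500 = -60922500 + j22025000
Denominator: (j2500)^2 + 432(j2500) + 6255 = -6243745 + j1080000
|N| = √(60922500² + 22025000²) ≈ 6.4782e+07, ∠N ≈ 160.12°
|D| = √(6243745² + 1080000²) ≈ 6.3365e+06, ∠D ≈ 170.19°
|H| = 6.4782e+07 / 6.3365e+06 ≈ 10.224
Gain = 20 log₁₀(10.224) ≈ 20.19 dB
∠H = 160.12° − 170.19° = -10.07°

20.2 dB, -10.1°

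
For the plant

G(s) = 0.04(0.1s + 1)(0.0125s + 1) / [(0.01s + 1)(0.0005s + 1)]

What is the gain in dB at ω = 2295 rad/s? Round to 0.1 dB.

At ω = 2295 rad/s:
zero (1 + j2295·0.1) = 1 + j229.5 → |·| ≈ 229.5, ∠ ≈ 89.75°
zero (1 + j2295·0.0125) = 1 + j28.6875 → |·| ≈ 28.705, ∠ ≈ 88.00°
pole (1 + j2295·0.01) = 1 + j22.95 → |·| ≈ 22.972, ∠ ≈ 87.51°
pole (1 + j2295·0.0005) = 1 + j1.1475 → |·| ≈ 1.5221, ∠ ≈ 48.93°
|G| = 0.04 · 229.5 · 28.705 / (22.972 · 1.5221) ≈ 7.5363
Gain = 20 log₁₀(7.5363) ≈ 17.54 dB

17.5 dB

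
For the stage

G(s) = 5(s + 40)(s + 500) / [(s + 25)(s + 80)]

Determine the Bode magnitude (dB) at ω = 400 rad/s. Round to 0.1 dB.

17.9 dB

At s = jω = j400:
zero (s+40): 40 + j400 → |·| = √(40²+400²) = √161600 ≈ 402, ∠ = arctan(400/40) ≈ 84.29°
zero (s+500): 500 + j400 → |·| = √(500²+400²) = √410000 ≈ 640.31, ∠ = arctan(400/500) ≈ 38.66°
pole (s+25): 25 + j400 → |·| = √(25²+400²) = √160625 ≈ 400.78, ∠ = arctan(400/25) ≈ 86.42°
pole (s+80): 80 + j400 → |·| = √(80²+400²) = √166400 ≈ 407.92, ∠ = arctan(400/80) ≈ 78.69°
|G| = 5 · 2.574e+05 / 1.6349e+05 ≈ 7.872
Gain = 20 log₁₀(7.872) ≈ 17.92 dB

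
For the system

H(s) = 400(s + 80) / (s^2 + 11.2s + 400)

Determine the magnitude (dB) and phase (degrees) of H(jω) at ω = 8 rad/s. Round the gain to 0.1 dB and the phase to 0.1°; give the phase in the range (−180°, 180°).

39.3 dB, -9.2°

At s = jω = j8:
zero (s+80): 80 + j8 → |·| = √(80²+8²) = √6464 ≈ 80.399, ∠ = arctan(8/80) ≈ 5.71°
quadratic: (j8)² + 11.2·j8 + 400 = 336 + j89.6 → |·| ≈ 347.74, ∠ ≈ 14.93°
|H| = 400 · 80.399 / 347.74 ≈ 92.482
Gain = 20 log₁₀(92.482) ≈ 39.32 dB
∠H = 5.71° − 14.93° = -9.22°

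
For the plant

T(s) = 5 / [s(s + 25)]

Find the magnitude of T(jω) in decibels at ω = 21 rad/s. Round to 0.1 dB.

-42.7 dB

At s = jω = j21:
pole (s+25): 25 + j21 → |·| = √(25²+21²) = √1066 ≈ 32.65, ∠ = arctan(21/25) ≈ 40.03°
pole at origin: |s| = 21, ∠ = 90.00° (in denominator)
|T| = 5 / 685.65 ≈ 0.0072924
Gain = 20 log₁₀(0.0072924) ≈ -42.74 dB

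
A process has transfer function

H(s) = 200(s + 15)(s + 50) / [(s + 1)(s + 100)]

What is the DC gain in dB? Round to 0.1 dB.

H(0) = 200·15·50 / (1·100) = 1500
20 log₁₀(1500) ≈ 63.52 dB

63.5 dB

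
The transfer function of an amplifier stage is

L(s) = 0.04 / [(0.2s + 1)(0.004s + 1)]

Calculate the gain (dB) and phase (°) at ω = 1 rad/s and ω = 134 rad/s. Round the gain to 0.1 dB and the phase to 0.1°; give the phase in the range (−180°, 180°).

ω = 1: -28.1 dB, -11.5°; ω = 134: -57.6 dB, -116.1°

At ω = 1 rad/s:
pole (1 + j1·0.2) = 1 + j0.2 → |·| ≈ 1.0198, ∠ ≈ 11.31°
pole (1 + j1·0.004) = 1 + j0.004 → |·| ≈ 1, ∠ ≈ 0.23°
|L| = 0.04 · 1 / (1.0198 · 1) ≈ 0.039223
Gain = 20 log₁₀(0.039223) ≈ -28.13 dB
∠L = (0°) − (11.31° + 0.23°) = -11.54°

At ω = 134 rad/s:
pole (1 + j134·0.2) = 1 + j26.8 → |·| ≈ 26.819, ∠ ≈ 87.86°
pole (1 + j134·0.004) = 1 + j0.536 → |·| ≈ 1.1346, ∠ ≈ 28.19°
|L| = 0.04 · 1 / (26.819 · 1.1346) ≈ 0.0013145
Gain = 20 log₁₀(0.0013145) ≈ -57.62 dB
∠L = (0°) − (87.86° + 28.19°) = -116.05°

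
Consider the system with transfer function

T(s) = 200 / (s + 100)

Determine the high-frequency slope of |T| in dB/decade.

Each pole contributes −20 dB/decade at high frequency; each zero contributes +20 dB/decade.
Net: 0 zero(s) − 1 pole(s) → -20 dB/decade.

-20 dB/decade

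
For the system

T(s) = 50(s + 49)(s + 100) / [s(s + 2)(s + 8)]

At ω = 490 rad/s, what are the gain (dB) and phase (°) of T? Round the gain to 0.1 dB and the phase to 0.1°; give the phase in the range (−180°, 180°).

-19.6 dB, -106.1°

At s = jω = j490:
zero (s+49): 49 + j490 → |·| = √(49²+490²) = √242501 ≈ 492.44, ∠ = arctan(490/49) ≈ 84.29°
zero (s+100): 100 + j490 → |·| = √(100²+490²) = √250100 ≈ 500.1, ∠ = arctan(490/100) ≈ 78.47°
pole (s+2): 2 + j490 → |·| = √(2²+490²) = √240104 ≈ 490, ∠ = arctan(490/2) ≈ 89.77°
pole (s+8): 8 + j490 → |·| = √(8²+490²) = √240164 ≈ 490.07, ∠ = arctan(490/8) ≈ 89.06°
pole at origin: |s| = 490, ∠ = 90.00° (in denominator)
|T| = 50 · 2.4627e+05 / 1.1767e+08 ≈ 0.10464
Gain = 20 log₁₀(0.10464) ≈ -19.61 dB
∠T = 162.76° − 268.83° = -106.07°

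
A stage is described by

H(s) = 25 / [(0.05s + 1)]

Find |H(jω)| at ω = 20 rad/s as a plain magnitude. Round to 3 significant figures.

At ω = 20 rad/s:
pole (1 + j20·0.05) = 1 + j1 → |·| ≈ 1.4142, ∠ ≈ 45.00°
|H| = 25 · 1 / (1.4142) ≈ 17.678

17.7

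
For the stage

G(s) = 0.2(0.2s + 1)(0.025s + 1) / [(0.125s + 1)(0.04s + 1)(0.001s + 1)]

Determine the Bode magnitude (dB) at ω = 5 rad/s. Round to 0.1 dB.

-12.5 dB

At ω = 5 rad/s:
zero (1 + j5·0.2) = 1 + j1 → |·| ≈ 1.4142, ∠ ≈ 45.00°
zero (1 + j5·0.025) = 1 + j0.125 → |·| ≈ 1.0078, ∠ ≈ 7.13°
pole (1 + j5·0.125) = 1 + j0.625 → |·| ≈ 1.1792, ∠ ≈ 32.01°
pole (1 + j5·0.04) = 1 + j0.2 → |·| ≈ 1.0198, ∠ ≈ 11.31°
pole (1 + j5·0.001) = 1 + j0.005 → |·| ≈ 1, ∠ ≈ 0.29°
|G| = 0.2 · 1.4142 · 1.0078 / (1.1792 · 1.0198 · 1) ≈ 0.23704
Gain = 20 log₁₀(0.23704) ≈ -12.50 dB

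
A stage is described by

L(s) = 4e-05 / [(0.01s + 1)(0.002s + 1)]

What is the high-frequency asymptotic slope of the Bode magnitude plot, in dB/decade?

Each pole contributes −20 dB/decade at high frequency; each zero contributes +20 dB/decade.
Net: 0 zero(s) − 2 pole(s) → -40 dB/decade.

-40 dB/decade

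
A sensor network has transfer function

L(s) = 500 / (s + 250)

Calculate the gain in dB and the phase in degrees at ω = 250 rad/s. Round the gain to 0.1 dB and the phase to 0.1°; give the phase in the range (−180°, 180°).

At s = jω = j250:
pole (s+250): 250 + j250 → |·| = √(250²+250²) = √125000 ≈ 353.55, ∠ = arctan(250/250) ≈ 45.00°
|L| = 500 / 353.55 ≈ 1.4142
Gain = 20 log₁₀(1.4142) ≈ 3.01 dB
∠L = 0.00° − 45.00° = -45.00°

3.0 dB, -45.0°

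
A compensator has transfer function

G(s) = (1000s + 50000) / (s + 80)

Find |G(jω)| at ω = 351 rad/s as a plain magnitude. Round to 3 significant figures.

985

Substitute s = j351:
Numerator: 1000(j351) + 50000 = 50000 + j351000
Denominator: (j351) + 80 = 80 + j351
|N| = √(50000² + 351000²) ≈ 3.5454e+05, ∠N ≈ 81.89°
|D| = √(80² + 351²) ≈ 360, ∠D ≈ 77.16°
|G| = 3.5454e+05 / 360 ≈ 984.83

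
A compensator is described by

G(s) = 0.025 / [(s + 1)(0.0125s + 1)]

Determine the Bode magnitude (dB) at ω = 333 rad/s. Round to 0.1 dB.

-95.1 dB

At ω = 333 rad/s:
pole (1 + j333·1) = 1 + j333 → |·| ≈ 333, ∠ ≈ 89.83°
pole (1 + j333·0.0125) = 1 + j4.1625 → |·| ≈ 4.2809, ∠ ≈ 76.49°
|G| = 0.025 · 1 / (333 · 4.2809) ≈ 1.7537e-05
Gain = 20 log₁₀(1.7537e-05) ≈ -95.12 dB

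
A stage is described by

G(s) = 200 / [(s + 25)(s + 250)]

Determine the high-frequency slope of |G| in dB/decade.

-40 dB/decade

Each pole contributes −20 dB/decade at high frequency; each zero contributes +20 dB/decade.
Net: 0 zero(s) − 2 pole(s) → -40 dB/decade.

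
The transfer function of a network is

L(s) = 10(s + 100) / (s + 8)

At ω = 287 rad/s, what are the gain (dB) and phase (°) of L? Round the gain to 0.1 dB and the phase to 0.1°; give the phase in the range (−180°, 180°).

At s = jω = j287:
zero (s+100): 100 + j287 → |·| = √(100²+287²) = √92369 ≈ 303.92, ∠ = arctan(287/100) ≈ 70.79°
pole (s+8): 8 + j287 → |·| = √(8²+287²) = √82433 ≈ 287.11, ∠ = arctan(287/8) ≈ 88.40°
|L| = 10 · 303.92 / 287.11 ≈ 10.585
Gain = 20 log₁₀(10.585) ≈ 20.49 dB
∠L = 70.79° − 88.40° = -17.61°

20.5 dB, -17.6°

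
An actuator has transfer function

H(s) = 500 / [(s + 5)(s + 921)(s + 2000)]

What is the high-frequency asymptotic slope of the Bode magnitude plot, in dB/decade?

-60 dB/decade

Each pole contributes −20 dB/decade at high frequency; each zero contributes +20 dB/decade.
Net: 0 zero(s) − 3 pole(s) → -60 dB/decade.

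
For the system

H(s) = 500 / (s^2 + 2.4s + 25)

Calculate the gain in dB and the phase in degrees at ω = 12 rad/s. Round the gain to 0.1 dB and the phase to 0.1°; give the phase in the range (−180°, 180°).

At s = jω = j12:
quadratic: (j12)² + 2.4·j12 + 25 = -119 + j28.8 → |·| ≈ 122.44, ∠ ≈ 166.40°
|H| = 500 / 122.44 ≈ 4.0836
Gain = 20 log₁₀(4.0836) ≈ 12.22 dB
∠H = 0.00° − 166.40° = -166.40°

12.2 dB, -166.4°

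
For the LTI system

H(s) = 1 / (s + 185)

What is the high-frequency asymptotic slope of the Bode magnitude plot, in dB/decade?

-20 dB/decade

Each pole contributes −20 dB/decade at high frequency; each zero contributes +20 dB/decade.
Net: 0 zero(s) − 1 pole(s) → -20 dB/decade.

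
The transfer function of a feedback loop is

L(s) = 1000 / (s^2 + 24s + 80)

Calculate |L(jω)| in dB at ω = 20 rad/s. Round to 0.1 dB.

Substitute s = j20:
Numerator: 1000 = 1000 + j0
Denominator: (j20)^2 + 24(j20) + 80 = -320 + j480
|N| = √(1000² + 0²) ≈ 1000, ∠N ≈ 0.00°
|D| = √(320² + 480²) ≈ 576.89, ∠D ≈ 123.69°
|L| = 1000 / 576.89 ≈ 1.7334
Gain = 20 log₁₀(1.7334) ≈ 4.78 dB

4.8 dB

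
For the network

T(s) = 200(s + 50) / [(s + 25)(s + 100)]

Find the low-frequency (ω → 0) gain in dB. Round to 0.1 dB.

12.0 dB

T(0) = 200·50 / (25·100) = 4
20 log₁₀(4) ≈ 12.04 dB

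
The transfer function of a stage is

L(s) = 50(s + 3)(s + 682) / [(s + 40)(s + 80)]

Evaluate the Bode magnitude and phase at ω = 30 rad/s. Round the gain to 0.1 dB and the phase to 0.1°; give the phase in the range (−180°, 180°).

At s = jω = j30:
zero (s+3): 3 + j30 → |·| = √(3²+30²) = √909 ≈ 30.15, ∠ = arctan(30/3) ≈ 84.29°
zero (s+682): 682 + j30 → |·| = √(682²+30²) = √466024 ≈ 682.66, ∠ = arctan(30/682) ≈ 2.52°
pole (s+40): 40 + j30 → |·| = √(40²+30²) = √2500 ≈ 50, ∠ = arctan(30/40) ≈ 36.87°
pole (s+80): 80 + j30 → |·| = √(80²+30²) = √7300 ≈ 85.44, ∠ = arctan(30/80) ≈ 20.56°
|L| = 50 · 20582 / 4272 ≈ 240.89
Gain = 20 log₁₀(240.89) ≈ 47.64 dB
∠L = 86.81° − 57.43° = 29.38°

47.6 dB, 29.4°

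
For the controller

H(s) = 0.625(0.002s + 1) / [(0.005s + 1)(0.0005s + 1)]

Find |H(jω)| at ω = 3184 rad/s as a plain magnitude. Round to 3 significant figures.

0.134

At ω = 3184 rad/s:
zero (1 + j3184·0.002) = 1 + j6.368 → |·| ≈ 6.446, ∠ ≈ 81.08°
pole (1 + j3184·0.005) = 1 + j15.92 → |·| ≈ 15.951, ∠ ≈ 86.41°
pole (1 + j3184·0.0005) = 1 + j1.592 → |·| ≈ 1.88, ∠ ≈ 57.87°
|H| = 0.625 · 6.446 / (15.951 · 1.88) ≈ 0.13435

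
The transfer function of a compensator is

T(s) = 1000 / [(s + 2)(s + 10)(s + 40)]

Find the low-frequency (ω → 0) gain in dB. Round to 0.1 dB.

1.9 dB

T(0) = 1000 / (2·10·40) = 1.25
20 log₁₀(1.25) ≈ 1.94 dB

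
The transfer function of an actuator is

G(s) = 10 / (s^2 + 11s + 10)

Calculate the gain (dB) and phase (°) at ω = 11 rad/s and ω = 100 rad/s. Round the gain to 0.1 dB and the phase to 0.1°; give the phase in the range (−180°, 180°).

ω = 11: -24.3 dB, -132.5°; ω = 100: -60.0 dB, -173.7°

Substitute s = j11:
Numerator: 10 = 10 + j0
Denominator: (j11)^2 + 11(j11) + 10 = -111 + j121
|N| = √(10² + 0²) ≈ 10, ∠N ≈ 0.00°
|D| = √(111² + 121²) ≈ 164.2, ∠D ≈ 132.53°
|G| = 10 / 164.2 ≈ 0.060901
Gain = 20 log₁₀(0.060901) ≈ -24.31 dB
∠G = 0.00° − 132.53° = -132.53°

Substitute s = j100:
Numerator: 10 = 10 + j0
Denominator: (j100)^2 + 11(j100) + 10 = -9990 + j1100
|N| = √(10² + 0²) ≈ 10, ∠N ≈ 0.00°
|D| = √(9990² + 1100²) ≈ 10050, ∠D ≈ 173.72°
|G| = 10 / 10050 ≈ 0.00099502
Gain = 20 log₁₀(0.00099502) ≈ -60.04 dB
∠G = 0.00° − 173.72° = -173.72°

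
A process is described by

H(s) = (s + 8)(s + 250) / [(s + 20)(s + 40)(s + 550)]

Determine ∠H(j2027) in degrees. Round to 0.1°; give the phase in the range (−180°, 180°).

-80.4°

At s = jω = j2027:
zero (s+8): 8 + j2027 → |·| = √(8²+2027²) = √4108793 ≈ 2027, ∠ = arctan(2027/8) ≈ 89.77°
zero (s+250): 250 + j2027 → |·| = √(250²+2027²) = √4171229 ≈ 2042.4, ∠ = arctan(2027/250) ≈ 82.97°
pole (s+20): 20 + j2027 → |·| = √(20²+2027²) = √4109129 ≈ 2027.1, ∠ = arctan(2027/20) ≈ 89.43°
pole (s+40): 40 + j2027 → |·| = √(40²+2027²) = √4110329 ≈ 2027.4, ∠ = arctan(2027/40) ≈ 88.87°
pole (s+550): 550 + j2027 → |·| = √(550²+2027²) = √4411229 ≈ 2100.3, ∠ = arctan(2027/550) ≈ 74.82°
∠H = 172.74° − 253.12° = -80.38°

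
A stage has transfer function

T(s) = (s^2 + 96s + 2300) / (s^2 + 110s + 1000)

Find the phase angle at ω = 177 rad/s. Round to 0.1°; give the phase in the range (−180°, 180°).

2.4°

Substitute s = j177:
Numerator: (j177)^2 + 96(j177) + 2300 = -29029 + j16992
Denominator: (j177)^2 + 110(j177) + 1000 = -30329 + j19470
|N| = √(29029² + 16992²) ≈ 33636, ∠N ≈ 149.66°
|D| = √(30329² + 19470²) ≈ 36041, ∠D ≈ 147.30°
∠T = 149.66° − 147.30° = 2.36°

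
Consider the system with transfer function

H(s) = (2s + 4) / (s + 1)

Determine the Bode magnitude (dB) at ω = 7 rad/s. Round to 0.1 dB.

6.3 dB

Substitute s = j7:
Numerator: 2(j7) + 4 = 4 + j14
Denominator: (j7) + 1 = 1 + j7
|N| = √(4² + 14²) ≈ 14.56, ∠N ≈ 74.05°
|D| = √(1² + 7²) ≈ 7.0711, ∠D ≈ 81.87°
|H| = 14.56 / 7.0711 ≈ 2.0591
Gain = 20 log₁₀(2.0591) ≈ 6.27 dB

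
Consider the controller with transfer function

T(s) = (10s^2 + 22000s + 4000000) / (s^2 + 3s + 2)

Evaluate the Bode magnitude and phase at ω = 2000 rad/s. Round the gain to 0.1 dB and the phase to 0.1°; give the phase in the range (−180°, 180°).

Substitute s = j2000:
Numerator: 10(j2000)^2 + 22000(j2000) + 4000000 = -36000000 + j44000000
Denominator: (j2000)^2 + 3(j2000) + 2 = -3999998 + j6000
|N| = √(36000000² + 44000000²) ≈ 5.6851e+07, ∠N ≈ 129.29°
|D| = √(3999998² + 6000²) ≈ 4e+06, ∠D ≈ 179.91°
|T| = 5.6851e+07 / 4e+06 ≈ 14.213
Gain = 20 log₁₀(14.213) ≈ 23.05 dB
∠T = 129.29° − 179.91° = -50.62°

23.1 dB, -50.6°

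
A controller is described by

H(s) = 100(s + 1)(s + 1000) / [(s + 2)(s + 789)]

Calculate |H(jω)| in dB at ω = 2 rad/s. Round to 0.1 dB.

40.0 dB

At s = jω = j2:
zero (s+1): 1 + j2 → |·| = √(1²+2²) = √5 ≈ 2.2361, ∠ = arctan(2/1) ≈ 63.43°
zero (s+1000): 1000 + j2 → |·| = √(1000²+2²) = √1000004 ≈ 1000, ∠ = arctan(2/1000) ≈ 0.11°
pole (s+2): 2 + j2 → |·| = √(2²+2²) = √8 ≈ 2.8284, ∠ = arctan(2/2) ≈ 45.00°
pole (s+789): 789 + j2 → |·| = √(789²+2²) = √622525 ≈ 789, ∠ = arctan(2/789) ≈ 0.15°
|H| = 100 · 2236.1 / 2231.6 ≈ 100.2
Gain = 20 log₁₀(100.2) ≈ 40.02 dB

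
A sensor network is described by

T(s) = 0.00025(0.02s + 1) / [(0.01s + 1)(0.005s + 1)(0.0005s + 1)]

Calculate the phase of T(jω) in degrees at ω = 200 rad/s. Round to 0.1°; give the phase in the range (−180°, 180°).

-38.2°

At ω = 200 rad/s:
zero (1 + j200·0.02) = 1 + j4 → |·| ≈ 4.1231, ∠ ≈ 75.96°
pole (1 + j200·0.01) = 1 + j2 → |·| ≈ 2.2361, ∠ ≈ 63.43°
pole (1 + j200·0.005) = 1 + j1 → |·| ≈ 1.4142, ∠ ≈ 45.00°
pole (1 + j200·0.0005) = 1 + j0.1 → |·| ≈ 1.005, ∠ ≈ 5.71°
∠T = (75.96°) − (63.43° + 45.00° + 5.71°) = -38.18°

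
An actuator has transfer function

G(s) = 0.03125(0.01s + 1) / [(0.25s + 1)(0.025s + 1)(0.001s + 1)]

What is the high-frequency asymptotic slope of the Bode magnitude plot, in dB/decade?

-40 dB/decade

Each pole contributes −20 dB/decade at high frequency; each zero contributes +20 dB/decade.
Net: 1 zero(s) − 3 pole(s) → -40 dB/decade.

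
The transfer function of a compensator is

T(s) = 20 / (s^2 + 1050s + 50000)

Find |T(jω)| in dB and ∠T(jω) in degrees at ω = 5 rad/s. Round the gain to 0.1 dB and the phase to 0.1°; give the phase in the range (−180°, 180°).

-68.0 dB, -6.0°

Substitute s = j5:
Numerator: 20 = 20 + j0
Denominator: (j5)^2 + 1050(j5) + 50000 = 49975 + j5250
|N| = √(20² + 0²) ≈ 20, ∠N ≈ 0.00°
|D| = √(49975² + 5250²) ≈ 50250, ∠D ≈ 6.00°
|T| = 20 / 50250 ≈ 0.00039801
Gain = 20 log₁₀(0.00039801) ≈ -68.00 dB
∠T = 0.00° − 6.00° = -6.00°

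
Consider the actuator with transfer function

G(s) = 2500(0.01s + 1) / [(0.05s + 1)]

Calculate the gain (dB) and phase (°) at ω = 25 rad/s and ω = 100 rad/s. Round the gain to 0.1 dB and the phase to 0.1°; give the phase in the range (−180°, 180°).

At ω = 25 rad/s:
zero (1 + j25·0.01) = 1 + j0.25 → |·| ≈ 1.0308, ∠ ≈ 14.04°
pole (1 + j25·0.05) = 1 + j1.25 → |·| ≈ 1.6008, ∠ ≈ 51.34°
|G| = 2500 · 1.0308 / (1.6008) ≈ 1609.8
Gain = 20 log₁₀(1609.8) ≈ 64.14 dB
∠G = (14.04°) − (51.34°) = -37.30°

At ω = 100 rad/s:
zero (1 + j100·0.01) = 1 + j1 → |·| ≈ 1.4142, ∠ ≈ 45.00°
pole (1 + j100·0.05) = 1 + j5 → |·| ≈ 5.099, ∠ ≈ 78.69°
|G| = 2500 · 1.4142 / (5.099) ≈ 693.37
Gain = 20 log₁₀(693.37) ≈ 56.82 dB
∠G = (45.00°) − (78.69°) = -33.69°

ω = 25: 64.1 dB, -37.3°; ω = 100: 56.8 dB, -33.7°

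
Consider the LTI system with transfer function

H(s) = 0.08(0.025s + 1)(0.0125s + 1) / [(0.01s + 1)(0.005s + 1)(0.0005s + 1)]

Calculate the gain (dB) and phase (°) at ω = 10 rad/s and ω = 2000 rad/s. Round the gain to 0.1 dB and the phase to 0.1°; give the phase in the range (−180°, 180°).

At ω = 10 rad/s:
zero (1 + j10·0.025) = 1 + j0.25 → |·| ≈ 1.0308, ∠ ≈ 14.04°
zero (1 + j10·0.0125) = 1 + j0.125 → |·| ≈ 1.0078, ∠ ≈ 7.13°
pole (1 + j10·0.01) = 1 + j0.1 → |·| ≈ 1.005, ∠ ≈ 5.71°
pole (1 + j10·0.005) = 1 + j0.05 → |·| ≈ 1.0012, ∠ ≈ 2.86°
pole (1 + j10·0.0005) = 1 + j0.005 → |·| ≈ 1, ∠ ≈ 0.29°
|H| = 0.08 · 1.0308 · 1.0078 / (1.005 · 1.0012 · 1) ≈ 0.082595
Gain = 20 log₁₀(0.082595) ≈ -21.66 dB
∠H = (14.04° + 7.13°) − (5.71° + 2.86° + 0.29°) = 12.31°

At ω = 2000 rad/s:
zero (1 + j2000·0.025) = 1 + j50 → |·| ≈ 50.01, ∠ ≈ 88.85°
zero (1 + j2000·0.0125) = 1 + j25 → |·| ≈ 25.02, ∠ ≈ 87.71°
pole (1 + j2000·0.01) = 1 + j20 → |·| ≈ 20.025, ∠ ≈ 87.14°
pole (1 + j2000·0.005) = 1 + j10 → |·| ≈ 10.05, ∠ ≈ 84.29°
pole (1 + j2000·0.0005) = 1 + j1 → |·| ≈ 1.4142, ∠ ≈ 45.00°
|H| = 0.08 · 50.01 · 25.02 / (20.025 · 10.05 · 1.4142) ≈ 0.35171
Gain = 20 log₁₀(0.35171) ≈ -9.08 dB
∠H = (88.85° + 87.71°) − (87.14° + 84.29° + 45.00°) = -39.87°

ω = 10: -21.7 dB, 12.3°; ω = 2000: -9.1 dB, -39.9°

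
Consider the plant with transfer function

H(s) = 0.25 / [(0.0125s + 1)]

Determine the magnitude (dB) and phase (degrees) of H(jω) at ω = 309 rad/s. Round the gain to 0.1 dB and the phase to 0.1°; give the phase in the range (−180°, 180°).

At ω = 309 rad/s:
pole (1 + j309·0.0125) = 1 + j3.8625 → |·| ≈ 3.9899, ∠ ≈ 75.48°
|H| = 0.25 · 1 / (3.9899) ≈ 0.062658
Gain = 20 log₁₀(0.062658) ≈ -24.06 dB
∠H = (0°) − (75.48°) = -75.48°

-24.1 dB, -75.5°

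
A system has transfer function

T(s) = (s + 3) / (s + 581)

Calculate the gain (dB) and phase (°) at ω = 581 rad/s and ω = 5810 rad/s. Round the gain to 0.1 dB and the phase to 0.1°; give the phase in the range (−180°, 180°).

At s = jω = j581:
zero (s+3): 3 + j581 → |·| = √(3²+581²) = √337570 ≈ 581.01, ∠ = arctan(581/3) ≈ 89.70°
pole (s+581): 581 + j581 → |·| = √(581²+581²) = √675122 ≈ 821.66, ∠ = arctan(581/581) ≈ 45.00°
|T| = 1 · 581.01 / 821.66 ≈ 0.70712
Gain = 20 log₁₀(0.70712) ≈ -3.01 dB
∠T = 89.70° − 45.00° = 44.70°

At s = jω = j5810:
zero (s+3): 3 + j5810 → |·| = √(3²+5810²) = √33756109 ≈ 5810, ∠ = arctan(5810/3) ≈ 89.97°
pole (s+581): 581 + j5810 → |·| = √(581²+5810²) = √34093661 ≈ 5839, ∠ = arctan(5810/581) ≈ 84.29°
|T| = 1 · 5810 / 5839 ≈ 0.99503
Gain = 20 log₁₀(0.99503) ≈ -0.04 dB
∠T = 89.97° − 84.29° = 5.68°

ω = 581: -3.0 dB, 44.7°; ω = 5810: -0.0 dB, 5.7°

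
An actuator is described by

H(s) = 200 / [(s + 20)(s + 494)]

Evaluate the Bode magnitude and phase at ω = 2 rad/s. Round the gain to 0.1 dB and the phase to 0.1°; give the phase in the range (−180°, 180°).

At s = jω = j2:
pole (s+20): 20 + j2 → |·| = √(20²+2²) = √404 ≈ 20.1, ∠ = arctan(2/20) ≈ 5.71°
pole (s+494): 494 + j2 → |·| = √(494²+2²) = √244040 ≈ 494, ∠ = arctan(2/494) ≈ 0.23°
|H| = 200 / 9929.4 ≈ 0.020142
Gain = 20 log₁₀(0.020142) ≈ -33.92 dB
∠H = 0.00° − 5.94° = -5.94°

-33.9 dB, -5.9°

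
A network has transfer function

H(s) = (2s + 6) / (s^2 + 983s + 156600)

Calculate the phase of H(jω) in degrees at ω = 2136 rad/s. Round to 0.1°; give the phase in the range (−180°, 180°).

-64.6°

Substitute s = j2136:
Numerator: 2(j2136) + 6 = 6 + j4272
Denominator: (j2136)^2 + 983(j2136) + 156600 = -4405896 + j2099688
|N| = √(6² + 4272²) ≈ 4272, ∠N ≈ 89.92°
|D| = √(4405896² + 2099688²) ≈ 4.8806e+06, ∠D ≈ 154.52°
∠H = 89.92° − 154.52° = -64.60°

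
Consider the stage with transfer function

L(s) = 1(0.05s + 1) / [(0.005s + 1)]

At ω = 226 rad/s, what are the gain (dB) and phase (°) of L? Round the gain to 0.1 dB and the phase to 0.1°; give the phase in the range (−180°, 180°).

17.5 dB, 36.5°

At ω = 226 rad/s:
zero (1 + j226·0.05) = 1 + j11.3 → |·| ≈ 11.344, ∠ ≈ 84.94°
pole (1 + j226·0.005) = 1 + j1.13 → |·| ≈ 1.5089, ∠ ≈ 48.49°
|L| = 1 · 11.344 / (1.5089) ≈ 7.5181
Gain = 20 log₁₀(7.5181) ≈ 17.52 dB
∠L = (84.94°) − (48.49°) = 36.45°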